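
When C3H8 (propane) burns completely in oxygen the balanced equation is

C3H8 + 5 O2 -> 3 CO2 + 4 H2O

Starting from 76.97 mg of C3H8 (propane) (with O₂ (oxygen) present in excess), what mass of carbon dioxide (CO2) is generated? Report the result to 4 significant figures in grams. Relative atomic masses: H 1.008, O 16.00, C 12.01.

M(C3H8) = 3(12.01) + 8(1.008) = 44.094 g/mol.
M(CO2) = 12.01 + 2(16.00) = 44.01 g/mol.
Convert: 76.97 mg = 0.076970 g.
n(C3H8) = 0.076970 g / 44.094 g/mol = 0.0017456 mol.
From the equation the C3H8:CO2 mole ratio is 1:3, so n(CO2) = 0.0017456 × 3/1 = 0.0052368 mol.
Mass of CO2 = 0.0052368 mol × 44.01 g/mol = 0.23047 g.

0.2305 g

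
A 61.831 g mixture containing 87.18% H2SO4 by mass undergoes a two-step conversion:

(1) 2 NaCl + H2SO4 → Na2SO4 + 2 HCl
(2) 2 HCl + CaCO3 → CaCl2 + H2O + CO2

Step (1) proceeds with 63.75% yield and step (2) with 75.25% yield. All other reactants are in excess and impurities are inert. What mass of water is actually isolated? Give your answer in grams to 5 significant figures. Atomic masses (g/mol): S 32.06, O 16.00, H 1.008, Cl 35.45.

Pure H2SO4 = 61.831 × 0.8718 = 53.9043 g.
M(H2SO4) = 2(1.008) + 32.06 + 4(16.00) = 98.076 g/mol.
M(H2O) = 2(1.008) + 16.00 = 18.016 g/mol.
n(H2SO4) = 53.9043 / 98.076 = 0.549617 mol.
Step 1 (H2SO4:HCl = 1:2): theoretical n(HCl) = 1.09923 mol; at 63.75% yield, n(HCl) = 0.700762 mol.
Step 2 (HCl:H2O = 2:1): theoretical n(H2O) = 0.350381 mol, so theoretical mass = 0.350381 × 18.016 = 6.31246 g.
At 75.25% yield, actual mass of H2O = 6.31246 × 0.7525 = 4.75013 g.

4.7501 g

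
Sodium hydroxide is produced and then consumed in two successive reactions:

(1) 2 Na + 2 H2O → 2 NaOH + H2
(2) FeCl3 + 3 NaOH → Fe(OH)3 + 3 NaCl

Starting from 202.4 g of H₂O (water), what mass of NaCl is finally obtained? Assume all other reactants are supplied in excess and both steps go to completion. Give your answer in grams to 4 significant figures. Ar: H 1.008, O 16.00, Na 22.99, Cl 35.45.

656.5 g

M(H2O) = 2(1.008) + 16.00 = 18.016 g/mol.
M(NaCl) = 22.99 + 35.45 = 58.44 g/mol.
n(H2O) = 202.40 / 18.016 = 11.234 mol.
Step 1 gives a 2:2 ratio of H2O to NaOH, so n(NaOH) = 11.234 mol.
In step 2 the NaOH:NaCl ratio is 3:3, so n(NaCl) = 11.234 mol.
Mass of NaCl = 11.234 × 58.44 = 656.54 g.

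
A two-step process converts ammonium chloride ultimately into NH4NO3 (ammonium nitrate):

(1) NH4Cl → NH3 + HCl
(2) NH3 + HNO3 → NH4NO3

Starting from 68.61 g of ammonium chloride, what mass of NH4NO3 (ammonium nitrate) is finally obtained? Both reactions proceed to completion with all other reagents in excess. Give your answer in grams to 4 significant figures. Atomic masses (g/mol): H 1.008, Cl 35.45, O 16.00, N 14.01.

102.7 g

M(NH4Cl) = 14.01 + 4(1.008) + 35.45 = 53.492 g/mol.
M(NH4NO3) = 2(14.01) + 4(1.008) + 3(16.00) = 80.052 g/mol.
n(NH4Cl) = 68.610 / 53.492 = 1.2826 mol.
Step 1 gives a 1:1 ratio of NH4Cl to NH3, so n(NH3) = 1.2826 mol.
In step 2 the NH3:NH4NO3 ratio is 1:1, so n(NH4NO3) = 1.2826 mol.
Mass of NH4NO3 = 1.2826 × 80.052 = 102.68 g.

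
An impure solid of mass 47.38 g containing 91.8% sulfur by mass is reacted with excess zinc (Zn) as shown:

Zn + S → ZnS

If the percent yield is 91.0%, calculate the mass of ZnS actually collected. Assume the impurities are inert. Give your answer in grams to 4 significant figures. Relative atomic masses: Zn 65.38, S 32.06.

120.3 g

Pure S available = 47.38 g × 0.918 = 43.495 g.
M(S) = 32.06 g/mol.
M(ZnS) = 65.38 + 32.06 = 97.44 g/mol.
n(S) = 43.495 g / 32.06 g/mol = 1.3567 mol.
From the equation the S:ZnS mole ratio is 1:1, so n(ZnS) = 1.3567 × 1/1 = 1.3567 mol.
Mass of ZnS = 1.3567 mol × 97.44 g/mol = 132.19 g.
Actual mass collected = 132.19 g × 0.910 = 120.30 g.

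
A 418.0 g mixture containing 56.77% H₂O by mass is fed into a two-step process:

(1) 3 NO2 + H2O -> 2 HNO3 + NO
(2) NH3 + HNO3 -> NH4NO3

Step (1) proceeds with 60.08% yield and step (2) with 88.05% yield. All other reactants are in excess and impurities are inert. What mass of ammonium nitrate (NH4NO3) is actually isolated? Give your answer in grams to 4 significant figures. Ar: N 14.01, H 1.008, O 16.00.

Pure H2O = 418.0 × 0.5677 = 237.30 g.
M(H2O) = 2(1.008) + 16.00 = 18.016 g/mol.
M(NH4NO3) = 2(14.01) + 4(1.008) + 3(16.00) = 80.052 g/mol.
n(H2O) = 237.30 / 18.016 = 13.172 mol.
Step 1 (H2O:HNO3 = 1:2): theoretical n(HNO3) = 26.343 mol; at 60.08% yield, n(HNO3) = 15.827 mol.
Step 2 (HNO3:NH4NO3 = 1:1): theoretical n(NH4NO3) = 15.827 mol, so theoretical mass = 15.827 × 80.052 = 1267.0 g.
At 88.05% yield, actual mass of NH4NO3 = 1267.0 × 0.8805 = 1115.6 g.

1116 g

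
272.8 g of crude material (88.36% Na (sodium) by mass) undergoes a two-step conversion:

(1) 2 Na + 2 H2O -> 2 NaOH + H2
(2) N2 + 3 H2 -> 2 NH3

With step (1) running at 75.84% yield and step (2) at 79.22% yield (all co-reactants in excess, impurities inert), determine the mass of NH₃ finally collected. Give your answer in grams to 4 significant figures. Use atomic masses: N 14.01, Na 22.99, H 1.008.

35.77 g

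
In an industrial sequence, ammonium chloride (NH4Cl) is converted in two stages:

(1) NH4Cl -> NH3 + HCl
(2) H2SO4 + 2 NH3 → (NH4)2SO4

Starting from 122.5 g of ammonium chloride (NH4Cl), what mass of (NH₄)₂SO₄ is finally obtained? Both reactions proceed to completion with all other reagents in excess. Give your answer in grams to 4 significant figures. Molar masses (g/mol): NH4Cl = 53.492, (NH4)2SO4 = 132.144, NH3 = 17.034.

n(NH4Cl) = 122.50 / 53.492 = 2.2901 mol.
Step 1 gives a 1:1 ratio of NH4Cl to NH3, so n(NH3) = 2.2901 mol.
In step 2 the NH3:(NH4)2SO4 ratio is 2:1, so n((NH4)2SO4) = 1.1450 mol.
Mass of (NH4)2SO4 = 1.1450 × 132.144 = 151.31 g.

151.3 g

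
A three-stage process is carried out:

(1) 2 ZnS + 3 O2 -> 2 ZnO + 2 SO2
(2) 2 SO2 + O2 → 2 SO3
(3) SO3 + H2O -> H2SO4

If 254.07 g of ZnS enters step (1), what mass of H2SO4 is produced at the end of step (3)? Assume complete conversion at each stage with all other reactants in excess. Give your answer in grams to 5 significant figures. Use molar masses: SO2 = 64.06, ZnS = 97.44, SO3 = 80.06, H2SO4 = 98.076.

n(ZnS) = 254.07 / 97.44 = 2.60745 mol.
Reaction (1): ZnS→SO2 ratio 2:2 ⇒ n(SO2) = 2.60745 mol.
Reaction (2): SO2→SO3 ratio 2:2 ⇒ n(SO3) = 2.60745 mol.
Reaction (3): SO3→H2SO4 ratio 1:1 ⇒ n(H2SO4) = 2.60745 mol.
Mass of H2SO4 = 2.60745 × 98.076 = 255.728 g.

255.73 g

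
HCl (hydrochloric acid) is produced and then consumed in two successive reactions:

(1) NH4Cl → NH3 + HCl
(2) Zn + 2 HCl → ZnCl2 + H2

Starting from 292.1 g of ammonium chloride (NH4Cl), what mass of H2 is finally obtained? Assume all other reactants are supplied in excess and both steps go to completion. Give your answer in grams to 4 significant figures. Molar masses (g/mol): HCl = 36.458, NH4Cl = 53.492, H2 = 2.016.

5.504 g

n(NH4Cl) = 292.10 / 53.492 = 5.4606 mol.
Step 1 gives a 1:1 ratio of NH4Cl to HCl, so n(HCl) = 5.4606 mol.
In step 2 the HCl:H2 ratio is 2:1, so n(H2) = 2.7303 mol.
Mass of H2 = 2.7303 × 2.016 = 5.5043 g.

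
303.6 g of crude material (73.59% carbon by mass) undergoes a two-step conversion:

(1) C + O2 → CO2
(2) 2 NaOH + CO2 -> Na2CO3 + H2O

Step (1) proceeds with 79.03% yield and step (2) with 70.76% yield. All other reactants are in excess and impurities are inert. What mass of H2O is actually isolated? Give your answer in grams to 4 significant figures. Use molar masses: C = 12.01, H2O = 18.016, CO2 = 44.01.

187.4 g

Pure C = 303.6 × 0.7359 = 223.42 g.
n(C) = 223.42 / 12.01 = 18.603 mol.
Step 1 (C:CO2 = 1:1): theoretical n(CO2) = 18.603 mol; at 79.03% yield, n(CO2) = 14.702 mol.
Step 2 (CO2:H2O = 1:1): theoretical n(H2O) = 14.702 mol, so theoretical mass = 14.702 × 18.016 = 264.87 g.
At 70.76% yield, actual mass of H2O = 264.87 × 0.7076 = 187.42 g.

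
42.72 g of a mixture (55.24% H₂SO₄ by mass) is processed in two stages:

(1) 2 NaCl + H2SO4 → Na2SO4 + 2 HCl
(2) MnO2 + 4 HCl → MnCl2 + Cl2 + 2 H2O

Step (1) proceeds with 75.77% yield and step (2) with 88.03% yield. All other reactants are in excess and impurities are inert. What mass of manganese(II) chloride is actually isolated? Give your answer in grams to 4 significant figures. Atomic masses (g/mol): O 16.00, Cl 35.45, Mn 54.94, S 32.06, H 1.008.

Pure H2SO4 = 42.72 × 0.5524 = 23.599 g.
M(H2SO4) = 2(1.008) + 32.06 + 4(16.00) = 98.076 g/mol.
M(MnCl2) = 54.94 + 2(35.45) = 125.84 g/mol.
n(H2SO4) = 23.599 / 98.076 = 0.24061 mol.
Step 1 (H2SO4:HCl = 1:2): theoretical n(HCl) = 0.48123 mol; at 75.77% yield, n(HCl) = 0.36463 mol.
Step 2 (HCl:MnCl2 = 4:1): theoretical n(MnCl2) = 0.091157 mol, so theoretical mass = 0.091157 × 125.84 = 11.471 g.
At 88.03% yield, actual mass of MnCl2 = 11.471 × 0.8803 = 10.098 g.

10.10 g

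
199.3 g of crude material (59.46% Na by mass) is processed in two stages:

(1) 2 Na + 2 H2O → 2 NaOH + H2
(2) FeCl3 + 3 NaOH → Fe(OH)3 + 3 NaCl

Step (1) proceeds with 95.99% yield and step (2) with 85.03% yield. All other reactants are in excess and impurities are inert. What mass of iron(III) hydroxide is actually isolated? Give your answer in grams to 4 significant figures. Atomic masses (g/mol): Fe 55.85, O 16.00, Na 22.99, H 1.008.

149.9 g

Pure Na = 199.3 × 0.5946 = 118.50 g.
M(Na) = 22.99 g/mol.
M(Fe(OH)3) = 55.85 + 3(16.00) + 3(1.008) = 106.874 g/mol.
n(Na) = 118.50 / 22.99 = 5.1546 mol.
Step 1 (Na:NaOH = 2:2): theoretical n(NaOH) = 5.1546 mol; at 95.99% yield, n(NaOH) = 4.9479 mol.
Step 2 (NaOH:Fe(OH)3 = 3:1): theoretical n(Fe(OH)3) = 1.6493 mol, so theoretical mass = 1.6493 × 106.874 = 176.27 g.
At 85.03% yield, actual mass of Fe(OH)3 = 176.27 × 0.8503 = 149.88 g.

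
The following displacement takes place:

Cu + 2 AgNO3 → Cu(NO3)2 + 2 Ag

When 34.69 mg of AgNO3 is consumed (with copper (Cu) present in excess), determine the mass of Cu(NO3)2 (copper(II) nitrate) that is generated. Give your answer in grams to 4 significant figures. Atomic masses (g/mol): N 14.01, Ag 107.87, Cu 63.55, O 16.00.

0.01915 g

M(AgNO3) = 107.87 + 14.01 + 3(16.00) = 169.88 g/mol.
M(Cu(NO3)2) = 63.55 + 2(14.01) + 6(16.00) = 187.57 g/mol.
Convert: 34.69 mg = 0.034690 g.
n(AgNO3) = 0.034690 g / 169.88 g/mol = 0.00020420 mol.
From the equation the AgNO3:Cu(NO3)2 mole ratio is 2:1, so n(Cu(NO3)2) = 0.00020420 × 1/2 = 0.00010210 mol.
Mass of Cu(NO3)2 = 0.00010210 mol × 187.57 g/mol = 0.019151 g.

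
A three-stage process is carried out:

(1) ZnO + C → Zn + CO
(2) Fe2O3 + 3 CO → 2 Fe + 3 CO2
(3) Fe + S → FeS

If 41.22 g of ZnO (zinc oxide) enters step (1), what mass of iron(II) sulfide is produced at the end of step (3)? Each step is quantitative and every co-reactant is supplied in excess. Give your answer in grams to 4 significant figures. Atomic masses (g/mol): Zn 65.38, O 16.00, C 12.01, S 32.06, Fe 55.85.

M(ZnO) = 65.38 + 16.00 = 81.38 g/mol.
M(FeS) = 55.85 + 32.06 = 87.91 g/mol.
n(ZnO) = 41.22 / 81.38 = 0.50651 mol.
Reaction (1): ZnO→CO ratio 1:1 ⇒ n(CO) = 0.50651 mol.
Reaction (2): CO→Fe ratio 3:2 ⇒ n(Fe) = 0.33768 mol.
Reaction (3): Fe→FeS ratio 1:1 ⇒ n(FeS) = 0.33768 mol.
Mass of FeS = 0.33768 × 87.91 = 29.685 g.

29.69 g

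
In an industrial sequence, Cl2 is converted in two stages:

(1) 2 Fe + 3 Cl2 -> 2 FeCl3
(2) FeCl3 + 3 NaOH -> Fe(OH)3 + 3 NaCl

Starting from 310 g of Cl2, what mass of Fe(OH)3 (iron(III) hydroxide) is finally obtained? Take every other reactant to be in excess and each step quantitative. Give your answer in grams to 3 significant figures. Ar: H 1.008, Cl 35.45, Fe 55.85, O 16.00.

312 g

M(Cl2) = 2(35.45) = 70.90 g/mol.
M(Fe(OH)3) = 55.85 + 3(16.00) + 3(1.008) = 106.874 g/mol.
n(Cl2) = 310.0 / 70.90 = 4.372 mol.
Step 1 gives a 3:2 ratio of Cl2 to FeCl3, so n(FeCl3) = 2.915 mol.
In step 2 the FeCl3:Fe(OH)3 ratio is 1:1, so n(Fe(OH)3) = 2.915 mol.
Mass of Fe(OH)3 = 2.915 × 106.874 = 311.5 g.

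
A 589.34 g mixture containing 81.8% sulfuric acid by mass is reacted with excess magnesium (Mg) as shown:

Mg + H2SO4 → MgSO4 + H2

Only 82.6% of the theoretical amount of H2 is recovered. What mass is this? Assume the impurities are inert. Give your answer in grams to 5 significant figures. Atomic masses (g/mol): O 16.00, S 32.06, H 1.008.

Pure H2SO4 available = 589.34 g × 0.818 = 482.080 g.
M(H2SO4) = 2(1.008) + 32.06 + 4(16.00) = 98.076 g/mol.
M(H2) = 2(1.008) = 2.016 g/mol.
n(H2SO4) = 482.080 g / 98.076 g/mol = 4.91537 mol.
From the equation the H2SO4:H2 mole ratio is 1:1, so n(H2) = 4.91537 × 1/1 = 4.91537 mol.
Mass of H2 = 4.91537 mol × 2.016 g/mol = 9.90939 g.
Actual mass collected = 9.90939 g × 0.826 = 8.18516 g.

8.1852 g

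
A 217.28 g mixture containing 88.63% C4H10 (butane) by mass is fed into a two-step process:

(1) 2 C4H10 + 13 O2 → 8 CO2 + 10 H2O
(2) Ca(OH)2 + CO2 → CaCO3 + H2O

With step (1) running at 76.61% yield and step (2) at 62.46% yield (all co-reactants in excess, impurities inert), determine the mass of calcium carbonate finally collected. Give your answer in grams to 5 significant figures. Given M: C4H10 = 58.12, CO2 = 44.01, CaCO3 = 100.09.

Pure C4H10 = 217.28 × 0.8863 = 192.575 g.
n(C4H10) = 192.575 / 58.12 = 3.31341 mol.
Step 1 (C4H10:CO2 = 2:8): theoretical n(CO2) = 13.2536 mol; at 76.61% yield, n(CO2) = 10.1536 mol.
Step 2 (CO2:CaCO3 = 1:1): theoretical n(CaCO3) = 10.1536 mol, so theoretical mass = 10.1536 × 100.09 = 1016.27 g.
At 62.46% yield, actual mass of CaCO3 = 1016.27 × 0.6246 = 634.765 g.

634.77 g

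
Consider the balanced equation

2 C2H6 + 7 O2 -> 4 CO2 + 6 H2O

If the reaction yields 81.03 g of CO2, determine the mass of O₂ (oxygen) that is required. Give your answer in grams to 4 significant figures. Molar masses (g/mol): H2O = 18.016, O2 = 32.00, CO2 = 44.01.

n(CO2) = 81.030 g / 44.01 g/mol = 1.8412 mol.
From the equation the CO2:O2 mole ratio is 4:7, so n(O2) = 1.8412 × 7/4 = 3.2221 mol.
Mass of O2 = 3.2221 mol × 32.00 g/mol = 103.11 g.

103.1 g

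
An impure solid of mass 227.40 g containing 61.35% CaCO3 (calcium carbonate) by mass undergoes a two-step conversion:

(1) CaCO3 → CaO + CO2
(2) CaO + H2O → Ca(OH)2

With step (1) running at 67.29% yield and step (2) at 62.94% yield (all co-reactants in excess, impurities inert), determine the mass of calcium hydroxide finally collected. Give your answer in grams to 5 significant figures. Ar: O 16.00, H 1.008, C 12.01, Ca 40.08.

Pure CaCO3 = 227.40 × 0.6135 = 139.510 g.
M(CaCO3) = 40.08 + 12.01 + 3(16.00) = 100.09 g/mol.
M(Ca(OH)2) = 40.08 + 2(16.00) + 2(1.008) = 74.096 g/mol.
n(CaCO3) = 139.510 / 100.09 = 1.39384 mol.
Step 1 (CaCO3:CaO = 1:1): theoretical n(CaO) = 1.39384 mol; at 67.29% yield, n(CaO) = 0.937918 mol.
Step 2 (CaO:Ca(OH)2 = 1:1): theoretical n(Ca(OH)2) = 0.937918 mol, so theoretical mass = 0.937918 × 74.096 = 69.4960 g.
At 62.94% yield, actual mass of Ca(OH)2 = 69.4960 × 0.6294 = 43.7408 g.

43.741 g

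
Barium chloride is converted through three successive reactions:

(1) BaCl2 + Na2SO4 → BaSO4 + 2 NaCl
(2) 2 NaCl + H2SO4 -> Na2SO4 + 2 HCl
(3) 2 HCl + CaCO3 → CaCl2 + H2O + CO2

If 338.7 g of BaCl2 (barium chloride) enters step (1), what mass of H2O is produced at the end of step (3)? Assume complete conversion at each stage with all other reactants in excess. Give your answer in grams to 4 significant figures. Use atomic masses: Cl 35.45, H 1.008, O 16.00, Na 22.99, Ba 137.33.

M(BaCl2) = 137.33 + 2(35.45) = 208.23 g/mol.
M(H2O) = 2(1.008) + 16.00 = 18.016 g/mol.
n(BaCl2) = 338.7 / 208.23 = 1.6266 mol.
Reaction (1): BaCl2→NaCl ratio 1:2 ⇒ n(NaCl) = 3.2531 mol.
Reaction (2): NaCl→HCl ratio 2:2 ⇒ n(HCl) = 3.2531 mol.
Reaction (3): HCl→H2O ratio 2:1 ⇒ n(H2O) = 1.6266 mol.
Mass of H2O = 1.6266 × 18.016 = 29.304 g.

29.30 g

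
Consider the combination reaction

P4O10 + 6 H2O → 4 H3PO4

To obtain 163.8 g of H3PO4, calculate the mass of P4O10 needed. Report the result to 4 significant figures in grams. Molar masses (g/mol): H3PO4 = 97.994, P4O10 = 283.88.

n(H3PO4) = 163.80 g / 97.994 g/mol = 1.6715 mol.
From the equation the H3PO4:P4O10 mole ratio is 4:1, so n(P4O10) = 1.6715 × 1/4 = 0.41788 mol.
Mass of P4O10 = 0.41788 mol × 283.88 g/mol = 118.63 g.

118.6 g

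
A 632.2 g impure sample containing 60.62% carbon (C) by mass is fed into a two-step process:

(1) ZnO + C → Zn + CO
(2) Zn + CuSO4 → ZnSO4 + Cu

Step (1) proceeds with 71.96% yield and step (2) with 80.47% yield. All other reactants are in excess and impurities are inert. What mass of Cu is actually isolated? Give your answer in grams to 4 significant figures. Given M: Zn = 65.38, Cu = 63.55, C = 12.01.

Pure C = 632.2 × 0.6062 = 383.24 g.
n(C) = 383.24 / 12.01 = 31.910 mol.
Step 1 (C:Zn = 1:1): theoretical n(Zn) = 31.910 mol; at 71.96% yield, n(Zn) = 22.962 mol.
Step 2 (Zn:Cu = 1:1): theoretical n(Cu) = 22.962 mol, so theoretical mass = 22.962 × 63.55 = 1459.3 g.
At 80.47% yield, actual mass of Cu = 1459.3 × 0.8047 = 1174.3 g.

1174 g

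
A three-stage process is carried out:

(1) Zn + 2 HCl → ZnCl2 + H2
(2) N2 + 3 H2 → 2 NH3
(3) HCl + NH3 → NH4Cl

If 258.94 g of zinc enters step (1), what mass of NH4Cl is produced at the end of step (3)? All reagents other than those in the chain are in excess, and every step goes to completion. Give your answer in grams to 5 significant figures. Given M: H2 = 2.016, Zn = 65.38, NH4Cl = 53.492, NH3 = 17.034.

141.24 g

n(Zn) = 258.94 / 65.38 = 3.96054 mol.
Reaction (1): Zn→H2 ratio 1:1 ⇒ n(H2) = 3.96054 mol.
Reaction (2): H2→NH3 ratio 3:2 ⇒ n(NH3) = 2.64036 mol.
Reaction (3): NH3→NH4Cl ratio 1:1 ⇒ n(NH4Cl) = 2.64036 mol.
Mass of NH4Cl = 2.64036 × 53.492 = 141.238 g.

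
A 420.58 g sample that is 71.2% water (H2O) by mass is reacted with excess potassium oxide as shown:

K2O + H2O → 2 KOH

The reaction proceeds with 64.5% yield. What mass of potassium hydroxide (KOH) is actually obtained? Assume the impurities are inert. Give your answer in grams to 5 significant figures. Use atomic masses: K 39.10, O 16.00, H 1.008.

Pure H2O available = 420.58 g × 0.712 = 299.453 g.
M(H2O) = 2(1.008) + 16.00 = 18.016 g/mol.
M(KOH) = 39.10 + 16.00 + 1.008 = 56.108 g/mol.
n(H2O) = 299.453 g / 18.016 g/mol = 16.6215 mol.
From the equation the H2O:KOH mole ratio is 1:2, so n(KOH) = 16.6215 × 2/1 = 33.2430 mol.
Mass of KOH = 33.2430 mol × 56.108 g/mol = 1865.20 g.
Actual mass collected = 1865.20 g × 0.645 = 1203.05 g.

1203.1 g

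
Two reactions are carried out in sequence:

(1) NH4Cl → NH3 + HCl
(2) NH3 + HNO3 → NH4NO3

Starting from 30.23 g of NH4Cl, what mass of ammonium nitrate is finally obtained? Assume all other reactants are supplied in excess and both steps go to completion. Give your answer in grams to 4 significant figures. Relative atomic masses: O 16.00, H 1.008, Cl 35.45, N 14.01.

M(NH4Cl) = 14.01 + 4(1.008) + 35.45 = 53.492 g/mol.
M(NH4NO3) = 2(14.01) + 4(1.008) + 3(16.00) = 80.052 g/mol.
n(NH4Cl) = 30.230 / 53.492 = 0.56513 mol.
Step 1 gives a 1:1 ratio of NH4Cl to NH3, so n(NH3) = 0.56513 mol.
In step 2 the NH3:NH4NO3 ratio is 1:1, so n(NH4NO3) = 0.56513 mol.
Mass of NH4NO3 = 0.56513 × 80.052 = 45.240 g.

45.24 g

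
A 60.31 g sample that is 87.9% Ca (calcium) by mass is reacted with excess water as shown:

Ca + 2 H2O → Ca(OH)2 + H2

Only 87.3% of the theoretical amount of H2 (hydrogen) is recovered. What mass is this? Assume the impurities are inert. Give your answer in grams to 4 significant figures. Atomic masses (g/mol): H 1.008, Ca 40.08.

Pure Ca available = 60.31 g × 0.879 = 53.012 g.
M(Ca) = 40.08 g/mol.
M(H2) = 2(1.008) = 2.016 g/mol.
n(Ca) = 53.012 g / 40.08 g/mol = 1.3227 mol.
From the equation the Ca:H2 mole ratio is 1:1, so n(H2) = 1.3227 × 1/1 = 1.3227 mol.
Mass of H2 = 1.3227 mol × 2.016 g/mol = 2.6665 g.
Actual mass collected = 2.6665 g × 0.873 = 2.3279 g.

2.328 g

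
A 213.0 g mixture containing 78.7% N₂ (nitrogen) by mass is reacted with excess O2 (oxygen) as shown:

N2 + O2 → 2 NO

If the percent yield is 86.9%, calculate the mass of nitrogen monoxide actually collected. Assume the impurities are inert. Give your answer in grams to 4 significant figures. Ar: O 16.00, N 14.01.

312.0 g

Pure N2 available = 213.0 g × 0.787 = 167.63 g.
M(N2) = 2(14.01) = 28.02 g/mol.
M(NO) = 14.01 + 16.00 = 30.01 g/mol.
n(N2) = 167.63 g / 28.02 g/mol = 5.9825 mol.
From the equation the N2:NO mole ratio is 1:2, so n(NO) = 5.9825 × 2/1 = 11.965 mol.
Mass of NO = 11.965 mol × 30.01 g/mol = 359.07 g.
Actual mass collected = 359.07 g × 0.869 = 312.03 g.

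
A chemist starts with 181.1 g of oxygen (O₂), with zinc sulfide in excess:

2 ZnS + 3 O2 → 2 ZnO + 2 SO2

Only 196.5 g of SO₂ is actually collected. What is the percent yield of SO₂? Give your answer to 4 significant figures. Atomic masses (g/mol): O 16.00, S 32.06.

M(O2) = 2(16.00) = 32.00 g/mol.
M(SO2) = 32.06 + 2(16.00) = 64.06 g/mol.
n(O2) = 181.10 g / 32.00 g/mol = 5.6594 mol.
From the equation the O2:SO2 mole ratio is 3:2, so n(SO2) = 5.6594 × 2/3 = 3.7729 mol.
Mass of SO2 = 3.7729 mol × 64.06 g/mol = 241.69 g.
This is the theoretical yield. Percent yield = 196.5 g / 241.69 g × 100% = 81.301%.

81.30 %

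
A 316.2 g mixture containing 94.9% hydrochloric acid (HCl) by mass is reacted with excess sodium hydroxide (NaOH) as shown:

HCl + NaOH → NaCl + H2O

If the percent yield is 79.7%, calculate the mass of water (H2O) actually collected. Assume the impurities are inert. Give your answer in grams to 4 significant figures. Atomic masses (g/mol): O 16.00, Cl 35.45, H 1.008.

118.2 g

Pure HCl available = 316.2 g × 0.949 = 300.07 g.
M(HCl) = 1.008 + 35.45 = 36.458 g/mol.
M(H2O) = 2(1.008) + 16.00 = 18.016 g/mol.
n(HCl) = 300.07 g / 36.458 g/mol = 8.2307 mol.
From the equation the HCl:H2O mole ratio is 1:1, so n(H2O) = 8.2307 × 1/1 = 8.2307 mol.
Mass of H2O = 8.2307 mol × 18.016 g/mol = 148.28 g.
Actual mass collected = 148.28 g × 0.797 = 118.18 g.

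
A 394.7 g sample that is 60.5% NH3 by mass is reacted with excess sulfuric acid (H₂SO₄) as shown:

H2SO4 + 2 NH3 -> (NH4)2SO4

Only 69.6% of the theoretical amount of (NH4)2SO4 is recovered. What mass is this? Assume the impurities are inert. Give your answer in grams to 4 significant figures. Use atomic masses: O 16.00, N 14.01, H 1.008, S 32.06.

644.7 g

Pure NH3 available = 394.7 g × 0.605 = 238.79 g.
M(NH3) = 14.01 + 3(1.008) = 17.034 g/mol.
M((NH4)2SO4) = 2(14.01) + 8(1.008) + 32.06 + 4(16.00) = 132.144 g/mol.
n(NH3) = 238.79 g / 17.034 g/mol = 14.019 mol.
From the equation the NH3:(NH4)2SO4 mole ratio is 2:1, so n((NH4)2SO4) = 14.019 × 1/2 = 7.0093 mol.
Mass of (NH4)2SO4 = 7.0093 mol × 132.144 g/mol = 926.24 g.
Actual mass collected = 926.24 g × 0.696 = 644.66 g.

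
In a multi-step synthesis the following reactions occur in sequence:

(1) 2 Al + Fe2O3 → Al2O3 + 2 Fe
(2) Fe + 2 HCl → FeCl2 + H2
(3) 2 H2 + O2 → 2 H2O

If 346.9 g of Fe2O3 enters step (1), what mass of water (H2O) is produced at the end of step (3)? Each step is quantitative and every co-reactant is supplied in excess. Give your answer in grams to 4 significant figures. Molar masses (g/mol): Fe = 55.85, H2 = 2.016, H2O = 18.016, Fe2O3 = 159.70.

78.27 g

n(Fe2O3) = 346.9 / 159.70 = 2.1722 mol.
Reaction (1): Fe2O3→Fe ratio 1:2 ⇒ n(Fe) = 4.3444 mol.
Reaction (2): Fe→H2 ratio 1:1 ⇒ n(H2) = 4.3444 mol.
Reaction (3): H2→H2O ratio 2:2 ⇒ n(H2O) = 4.3444 mol.
Mass of H2O = 4.3444 × 18.016 = 78.269 g.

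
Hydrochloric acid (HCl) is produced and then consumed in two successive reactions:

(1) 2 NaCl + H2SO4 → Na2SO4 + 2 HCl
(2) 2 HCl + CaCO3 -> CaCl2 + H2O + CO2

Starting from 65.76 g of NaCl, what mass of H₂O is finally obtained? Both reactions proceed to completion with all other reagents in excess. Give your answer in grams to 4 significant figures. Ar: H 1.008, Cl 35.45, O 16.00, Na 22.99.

10.14 g

M(NaCl) = 22.99 + 35.45 = 58.44 g/mol.
M(H2O) = 2(1.008) + 16.00 = 18.016 g/mol.
n(NaCl) = 65.760 / 58.44 = 1.1253 mol.
Step 1 gives a 2:2 ratio of NaCl to HCl, so n(HCl) = 1.1253 mol.
In step 2 the HCl:H2O ratio is 2:1, so n(H2O) = 0.56263 mol.
Mass of H2O = 0.56263 × 18.016 = 10.136 g.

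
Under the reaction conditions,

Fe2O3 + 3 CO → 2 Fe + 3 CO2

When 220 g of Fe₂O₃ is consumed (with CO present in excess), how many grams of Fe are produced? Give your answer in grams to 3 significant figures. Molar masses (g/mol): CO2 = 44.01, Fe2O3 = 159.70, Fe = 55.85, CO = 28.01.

n(Fe2O3) = 220.0 g / 159.70 g/mol = 1.378 mol.
From the equation the Fe2O3:Fe mole ratio is 1:2, so n(Fe) = 1.378 × 2/1 = 2.755 mol.
Mass of Fe = 2.755 mol × 55.85 g/mol = 153.9 g.

154 g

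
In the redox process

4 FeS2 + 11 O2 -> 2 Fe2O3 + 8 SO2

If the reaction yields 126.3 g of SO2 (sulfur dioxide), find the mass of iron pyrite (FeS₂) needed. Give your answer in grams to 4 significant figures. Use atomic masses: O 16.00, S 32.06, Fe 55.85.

118.3 g

M(SO2) = 32.06 + 2(16.00) = 64.06 g/mol.
M(FeS2) = 55.85 + 2(32.06) = 119.97 g/mol.
n(SO2) = 126.30 g / 64.06 g/mol = 1.9716 mol.
From the equation the SO2:FeS2 mole ratio is 8:4, so n(FeS2) = 1.9716 × 4/8 = 0.98579 mol.
Mass of FeS2 = 0.98579 mol × 119.97 g/mol = 118.27 g.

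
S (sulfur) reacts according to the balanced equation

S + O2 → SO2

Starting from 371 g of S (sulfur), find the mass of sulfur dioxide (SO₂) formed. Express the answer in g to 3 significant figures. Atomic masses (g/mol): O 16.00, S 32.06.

M(S) = 32.06 g/mol.
M(SO2) = 32.06 + 2(16.00) = 64.06 g/mol.
n(S) = 371.0 g / 32.06 g/mol = 11.57 mol.
From the equation the S:SO2 mole ratio is 1:1, so n(SO2) = 11.57 × 1/1 = 11.57 mol.
Mass of SO2 = 11.57 mol × 64.06 g/mol = 741.3 g.

741 g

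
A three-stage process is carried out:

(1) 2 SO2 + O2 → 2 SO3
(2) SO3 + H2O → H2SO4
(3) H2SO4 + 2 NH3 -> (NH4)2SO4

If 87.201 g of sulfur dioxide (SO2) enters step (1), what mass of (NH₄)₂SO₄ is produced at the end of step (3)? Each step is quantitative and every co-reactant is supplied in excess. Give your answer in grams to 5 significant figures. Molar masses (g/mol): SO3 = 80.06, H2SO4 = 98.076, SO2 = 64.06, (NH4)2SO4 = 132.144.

179.88 g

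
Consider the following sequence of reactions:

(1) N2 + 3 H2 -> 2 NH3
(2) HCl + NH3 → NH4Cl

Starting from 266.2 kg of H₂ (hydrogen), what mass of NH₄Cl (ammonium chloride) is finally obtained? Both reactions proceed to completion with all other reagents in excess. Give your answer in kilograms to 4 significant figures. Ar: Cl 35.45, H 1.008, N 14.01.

M(H2) = 2(1.008) = 2.016 g/mol.
M(NH4Cl) = 14.01 + 4(1.008) + 35.45 = 53.492 g/mol.
266.2 kg = 266200 g.
n(H2) = 266200 / 2.016 = 132040 mol.
Step 1 gives a 3:2 ratio of H2 to NH3, so n(NH3) = 88029 mol.
In step 2 the NH3:NH4Cl ratio is 1:1, so n(NH4Cl) = 88029 mol.
Mass of NH4Cl = 88029 × 53.492 = 4.7089 × 10^6 g = 4709 kg.

4709 kg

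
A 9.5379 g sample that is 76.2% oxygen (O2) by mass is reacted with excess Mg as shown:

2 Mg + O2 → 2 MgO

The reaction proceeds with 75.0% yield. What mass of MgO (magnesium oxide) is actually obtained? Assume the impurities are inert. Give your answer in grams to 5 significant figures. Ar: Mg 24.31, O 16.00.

Pure O2 available = 9.5379 g × 0.762 = 7.26788 g.
M(O2) = 2(16.00) = 32.00 g/mol.
M(MgO) = 24.31 + 16.00 = 40.31 g/mol.
n(O2) = 7.26788 g / 32.00 g/mol = 0.227121 mol.
From the equation the O2:MgO mole ratio is 1:2, so n(MgO) = 0.227121 × 2/1 = 0.454242 mol.
Mass of MgO = 0.454242 mol × 40.31 g/mol = 18.3105 g.
Actual mass collected = 18.3105 g × 0.750 = 13.7329 g.

13.733 g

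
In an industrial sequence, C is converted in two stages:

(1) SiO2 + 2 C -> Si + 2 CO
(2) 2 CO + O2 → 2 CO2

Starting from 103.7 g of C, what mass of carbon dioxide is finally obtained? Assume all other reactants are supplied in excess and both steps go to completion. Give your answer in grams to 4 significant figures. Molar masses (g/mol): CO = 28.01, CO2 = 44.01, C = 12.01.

n(C) = 103.70 / 12.01 = 8.6345 mol.
Step 1 gives a 2:2 ratio of C to CO, so n(CO) = 8.6345 mol.
In step 2 the CO:CO2 ratio is 2:2, so n(CO2) = 8.6345 mol.
Mass of CO2 = 8.6345 × 44.01 = 380.00 g.

380.0 g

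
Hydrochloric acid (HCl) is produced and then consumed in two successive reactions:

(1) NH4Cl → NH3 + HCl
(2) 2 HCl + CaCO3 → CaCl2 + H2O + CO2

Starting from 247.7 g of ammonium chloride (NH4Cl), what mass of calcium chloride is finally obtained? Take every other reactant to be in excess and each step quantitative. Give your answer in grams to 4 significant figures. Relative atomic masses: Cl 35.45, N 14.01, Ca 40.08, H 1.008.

257.0 g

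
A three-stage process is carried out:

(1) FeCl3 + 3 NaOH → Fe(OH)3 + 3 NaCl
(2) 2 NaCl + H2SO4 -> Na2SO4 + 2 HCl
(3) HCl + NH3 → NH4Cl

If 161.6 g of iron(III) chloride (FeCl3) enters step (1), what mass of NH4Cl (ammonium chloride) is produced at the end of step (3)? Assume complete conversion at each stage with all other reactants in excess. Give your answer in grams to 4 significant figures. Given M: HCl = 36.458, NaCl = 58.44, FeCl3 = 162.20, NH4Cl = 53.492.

159.9 g

n(FeCl3) = 161.6 / 162.20 = 0.99630 mol.
Reaction (1): FeCl3→NaCl ratio 1:3 ⇒ n(NaCl) = 2.9889 mol.
Reaction (2): NaCl→HCl ratio 2:2 ⇒ n(HCl) = 2.9889 mol.
Reaction (3): HCl→NH4Cl ratio 1:1 ⇒ n(NH4Cl) = 2.9889 mol.
Mass of NH4Cl = 2.9889 × 53.492 = 159.88 g.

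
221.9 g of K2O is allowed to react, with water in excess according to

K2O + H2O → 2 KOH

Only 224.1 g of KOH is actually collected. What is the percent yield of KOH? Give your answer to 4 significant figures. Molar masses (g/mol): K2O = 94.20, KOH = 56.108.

n(K2O) = 221.90 g / 94.20 g/mol = 2.3556 mol.
From the equation the K2O:KOH mole ratio is 1:2, so n(KOH) = 2.3556 × 2/1 = 4.7113 mol.
Mass of KOH = 4.7113 mol × 56.108 g/mol = 264.34 g.
This is the theoretical yield. Percent yield = 224.1 g / 264.34 g × 100% = 84.778%.

84.78 %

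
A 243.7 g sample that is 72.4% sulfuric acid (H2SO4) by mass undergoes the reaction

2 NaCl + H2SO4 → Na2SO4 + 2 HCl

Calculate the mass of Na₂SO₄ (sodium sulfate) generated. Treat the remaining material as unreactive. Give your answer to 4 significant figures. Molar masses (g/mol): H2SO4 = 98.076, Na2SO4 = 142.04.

Mass of pure H2SO4 = 243.7 g × 0.724 = 176.44 g.
n(H2SO4) = 176.44 g / 98.076 g/mol = 1.7990 mol.
From the equation the H2SO4:Na2SO4 mole ratio is 1:1, so n(Na2SO4) = 1.7990 × 1/1 = 1.7990 mol.
Mass of Na2SO4 = 1.7990 mol × 142.04 g/mol = 255.53 g.

255.5 g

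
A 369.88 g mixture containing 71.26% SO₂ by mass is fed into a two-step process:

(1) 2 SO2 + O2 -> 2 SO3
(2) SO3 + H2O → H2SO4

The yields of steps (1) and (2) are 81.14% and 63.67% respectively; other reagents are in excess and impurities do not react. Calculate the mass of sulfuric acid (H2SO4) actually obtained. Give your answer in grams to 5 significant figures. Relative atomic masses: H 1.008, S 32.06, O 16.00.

208.47 g

Pure SO2 = 369.88 × 0.7126 = 263.576 g.
M(SO2) = 32.06 + 2(16.00) = 64.06 g/mol.
M(H2SO4) = 2(1.008) + 32.06 + 4(16.00) = 98.076 g/mol.
n(SO2) = 263.576 / 64.06 = 4.11453 mol.
Step 1 (SO2:SO3 = 2:2): theoretical n(SO3) = 4.11453 mol; at 81.14% yield, n(SO3) = 3.33853 mol.
Step 2 (SO3:H2SO4 = 1:1): theoretical n(H2SO4) = 3.33853 mol, so theoretical mass = 3.33853 × 98.076 = 327.429 g.
At 63.67% yield, actual mass of H2SO4 = 327.429 × 0.6367 = 208.474 g.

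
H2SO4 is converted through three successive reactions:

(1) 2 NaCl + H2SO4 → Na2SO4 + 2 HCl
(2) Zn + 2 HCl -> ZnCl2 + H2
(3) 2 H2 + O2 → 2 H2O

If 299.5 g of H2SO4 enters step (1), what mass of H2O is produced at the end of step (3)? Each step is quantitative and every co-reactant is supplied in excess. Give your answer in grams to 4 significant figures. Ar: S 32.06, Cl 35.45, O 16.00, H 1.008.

M(H2SO4) = 2(1.008) + 32.06 + 4(16.00) = 98.076 g/mol.
M(H2O) = 2(1.008) + 16.00 = 18.016 g/mol.
n(H2SO4) = 299.5 / 98.076 = 3.0538 mol.
Reaction (1): H2SO4→HCl ratio 1:2 ⇒ n(HCl) = 6.1075 mol.
Reaction (2): HCl→H2 ratio 2:1 ⇒ n(H2) = 3.0538 mol.
Reaction (3): H2→H2O ratio 2:2 ⇒ n(H2O) = 3.0538 mol.
Mass of H2O = 3.0538 × 18.016 = 55.016 g.

55.02 g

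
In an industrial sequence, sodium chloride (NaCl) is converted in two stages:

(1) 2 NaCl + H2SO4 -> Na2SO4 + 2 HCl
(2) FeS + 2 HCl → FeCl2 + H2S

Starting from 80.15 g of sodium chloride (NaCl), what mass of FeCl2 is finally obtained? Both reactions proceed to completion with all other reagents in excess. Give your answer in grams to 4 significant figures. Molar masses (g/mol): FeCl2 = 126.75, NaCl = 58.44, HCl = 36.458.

n(NaCl) = 80.150 / 58.44 = 1.3715 mol.
Step 1 gives a 2:2 ratio of NaCl to HCl, so n(HCl) = 1.3715 mol.
In step 2 the HCl:FeCl2 ratio is 2:1, so n(FeCl2) = 0.68575 mol.
Mass of FeCl2 = 0.68575 × 126.75 = 86.918 g.

86.92 g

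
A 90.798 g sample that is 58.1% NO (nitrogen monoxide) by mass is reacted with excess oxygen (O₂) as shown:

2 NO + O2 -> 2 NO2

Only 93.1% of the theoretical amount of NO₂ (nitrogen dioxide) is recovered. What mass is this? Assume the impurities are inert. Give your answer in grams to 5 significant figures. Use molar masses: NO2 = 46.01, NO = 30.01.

75.299 g

Pure NO available = 90.798 g × 0.581 = 52.7536 g.
n(NO) = 52.7536 g / 30.01 g/mol = 1.75787 mol.
From the equation the NO:NO2 mole ratio is 2:2, so n(NO2) = 1.75787 × 2/2 = 1.75787 mol.
Mass of NO2 = 1.75787 mol × 46.01 g/mol = 80.8795 g.
Actual mass collected = 80.8795 g × 0.931 = 75.2988 g.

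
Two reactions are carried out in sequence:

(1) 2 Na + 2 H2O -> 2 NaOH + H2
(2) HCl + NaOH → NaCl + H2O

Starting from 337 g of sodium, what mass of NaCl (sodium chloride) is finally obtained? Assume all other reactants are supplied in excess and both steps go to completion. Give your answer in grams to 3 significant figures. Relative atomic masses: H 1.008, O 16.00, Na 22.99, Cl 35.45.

M(Na) = 22.99 g/mol.
M(NaCl) = 22.99 + 35.45 = 58.44 g/mol.
n(Na) = 337.0 / 22.99 = 14.66 mol.
Step 1 gives a 2:2 ratio of Na to NaOH, so n(NaOH) = 14.66 mol.
In step 2 the NaOH:NaCl ratio is 1:1, so n(NaCl) = 14.66 mol.
Mass of NaCl = 14.66 × 58.44 = 856.6 g.

857 g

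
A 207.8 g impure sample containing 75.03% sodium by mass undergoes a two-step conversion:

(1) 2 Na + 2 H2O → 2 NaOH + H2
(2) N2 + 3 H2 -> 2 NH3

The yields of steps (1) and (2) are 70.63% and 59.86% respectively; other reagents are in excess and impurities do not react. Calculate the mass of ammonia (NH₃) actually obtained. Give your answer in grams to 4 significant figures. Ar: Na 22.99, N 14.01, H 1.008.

Pure Na = 207.8 × 0.7503 = 155.91 g.
M(Na) = 22.99 g/mol.
M(NH3) = 14.01 + 3(1.008) = 17.034 g/mol.
n(Na) = 155.91 / 22.99 = 6.7817 mol.
Step 1 (Na:H2 = 2:1): theoretical n(H2) = 3.3909 mol; at 70.63% yield, n(H2) = 2.3950 mol.
Step 2 (H2:NH3 = 3:2): theoretical n(NH3) = 1.5966 mol, so theoretical mass = 1.5966 × 17.034 = 27.197 g.
At 59.86% yield, actual mass of NH3 = 27.197 × 0.5986 = 16.280 g.

16.28 g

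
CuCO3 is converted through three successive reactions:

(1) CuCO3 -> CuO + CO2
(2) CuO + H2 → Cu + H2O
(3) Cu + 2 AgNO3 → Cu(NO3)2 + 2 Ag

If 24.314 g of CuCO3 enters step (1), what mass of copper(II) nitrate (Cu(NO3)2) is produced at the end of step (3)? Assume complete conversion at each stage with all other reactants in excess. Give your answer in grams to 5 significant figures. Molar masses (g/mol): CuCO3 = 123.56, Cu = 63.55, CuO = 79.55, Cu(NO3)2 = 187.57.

36.910 g

n(CuCO3) = 24.314 / 123.56 = 0.196779 mol.
Reaction (1): CuCO3→CuO ratio 1:1 ⇒ n(CuO) = 0.196779 mol.
Reaction (2): CuO→Cu ratio 1:1 ⇒ n(Cu) = 0.196779 mol.
Reaction (3): Cu→Cu(NO3)2 ratio 1:1 ⇒ n(Cu(NO3)2) = 0.196779 mol.
Mass of Cu(NO3)2 = 0.196779 × 187.57 = 36.9098 g.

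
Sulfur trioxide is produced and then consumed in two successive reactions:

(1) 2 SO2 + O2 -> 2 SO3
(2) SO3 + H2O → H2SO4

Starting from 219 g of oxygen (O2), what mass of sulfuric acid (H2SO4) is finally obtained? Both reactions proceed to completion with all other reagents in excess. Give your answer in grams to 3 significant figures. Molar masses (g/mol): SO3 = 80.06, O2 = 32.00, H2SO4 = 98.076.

1340 g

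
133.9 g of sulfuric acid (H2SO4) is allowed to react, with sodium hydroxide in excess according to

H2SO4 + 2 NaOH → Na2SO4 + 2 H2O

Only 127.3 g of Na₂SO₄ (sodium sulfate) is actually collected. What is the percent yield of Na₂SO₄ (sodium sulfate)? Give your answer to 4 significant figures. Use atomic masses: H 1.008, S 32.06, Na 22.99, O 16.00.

65.64 %

M(H2SO4) = 2(1.008) + 32.06 + 4(16.00) = 98.076 g/mol.
M(Na2SO4) = 2(22.99) + 32.06 + 4(16.00) = 142.04 g/mol.
n(H2SO4) = 133.90 g / 98.076 g/mol = 1.3653 mol.
From the equation the H2SO4:Na2SO4 mole ratio is 1:1, so n(Na2SO4) = 1.3653 × 1/1 = 1.3653 mol.
Mass of Na2SO4 = 1.3653 mol × 142.04 g/mol = 193.92 g.
This is the theoretical yield. Percent yield = 127.3 g / 193.92 g × 100% = 65.645%.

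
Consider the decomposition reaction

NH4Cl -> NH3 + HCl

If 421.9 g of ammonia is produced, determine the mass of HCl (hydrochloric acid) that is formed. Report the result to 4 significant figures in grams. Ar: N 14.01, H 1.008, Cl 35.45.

M(NH3) = 14.01 + 3(1.008) = 17.034 g/mol.
M(HCl) = 1.008 + 35.45 = 36.458 g/mol.
n(NH3) = 421.90 g / 17.034 g/mol = 24.768 mol.
From the equation the NH3:HCl mole ratio is 1:1, so n(HCl) = 24.768 × 1/1 = 24.768 mol.
Mass of HCl = 24.768 mol × 36.458 g/mol = 903.00 g.

903.0 g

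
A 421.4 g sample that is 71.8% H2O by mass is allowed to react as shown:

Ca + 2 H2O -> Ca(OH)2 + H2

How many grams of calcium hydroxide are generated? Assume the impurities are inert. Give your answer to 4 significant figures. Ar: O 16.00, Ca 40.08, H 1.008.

622.2 g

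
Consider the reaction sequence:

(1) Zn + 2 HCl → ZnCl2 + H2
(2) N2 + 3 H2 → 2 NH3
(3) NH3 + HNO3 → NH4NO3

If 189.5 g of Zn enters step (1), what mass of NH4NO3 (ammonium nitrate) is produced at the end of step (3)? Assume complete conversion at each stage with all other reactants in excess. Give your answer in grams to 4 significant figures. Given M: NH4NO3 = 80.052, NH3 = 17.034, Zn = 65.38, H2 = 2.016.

n(Zn) = 189.5 / 65.38 = 2.8984 mol.
Reaction (1): Zn→H2 ratio 1:1 ⇒ n(H2) = 2.8984 mol.
Reaction (2): H2→NH3 ratio 3:2 ⇒ n(NH3) = 1.9323 mol.
Reaction (3): NH3→NH4NO3 ratio 1:1 ⇒ n(NH4NO3) = 1.9323 mol.
Mass of NH4NO3 = 1.9323 × 80.052 = 154.68 g.

154.7 g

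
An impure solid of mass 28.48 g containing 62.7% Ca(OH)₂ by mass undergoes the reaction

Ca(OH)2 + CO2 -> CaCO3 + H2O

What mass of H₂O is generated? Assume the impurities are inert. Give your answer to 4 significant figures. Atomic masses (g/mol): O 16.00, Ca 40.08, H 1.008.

Mass of pure Ca(OH)2 = 28.48 g × 0.627 = 17.857 g.
M(Ca(OH)2) = 40.08 + 2(16.00) + 2(1.008) = 74.096 g/mol.
M(H2O) = 2(1.008) + 16.00 = 18.016 g/mol.
n(Ca(OH)2) = 17.857 g / 74.096 g/mol = 0.24100 mol.
From the equation the Ca(OH)2:H2O mole ratio is 1:1, so n(H2O) = 0.24100 × 1/1 = 0.24100 mol.
Mass of H2O = 0.24100 mol × 18.016 g/mol = 4.3418 g.

4.342 g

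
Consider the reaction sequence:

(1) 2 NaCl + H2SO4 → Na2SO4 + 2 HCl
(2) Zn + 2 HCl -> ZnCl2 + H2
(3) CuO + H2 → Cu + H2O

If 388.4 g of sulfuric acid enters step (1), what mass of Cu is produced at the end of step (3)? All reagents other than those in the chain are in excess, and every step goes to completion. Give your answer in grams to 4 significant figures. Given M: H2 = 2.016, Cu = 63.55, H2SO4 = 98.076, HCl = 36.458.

n(H2SO4) = 388.4 / 98.076 = 3.9602 mol.
Reaction (1): H2SO4→HCl ratio 1:2 ⇒ n(HCl) = 7.9204 mol.
Reaction (2): HCl→H2 ratio 2:1 ⇒ n(H2) = 3.9602 mol.
Reaction (3): H2→Cu ratio 1:1 ⇒ n(Cu) = 3.9602 mol.
Mass of Cu = 3.9602 × 63.55 = 251.67 g.

251.7 g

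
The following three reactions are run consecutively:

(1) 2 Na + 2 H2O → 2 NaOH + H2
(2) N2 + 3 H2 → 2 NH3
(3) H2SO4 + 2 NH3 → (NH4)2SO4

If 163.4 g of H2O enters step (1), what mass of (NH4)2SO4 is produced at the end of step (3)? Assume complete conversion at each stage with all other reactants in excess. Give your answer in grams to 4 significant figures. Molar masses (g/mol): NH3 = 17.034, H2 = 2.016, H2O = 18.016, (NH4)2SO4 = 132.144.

n(H2O) = 163.4 / 18.016 = 9.0697 mol.
Reaction (1): H2O→H2 ratio 2:1 ⇒ n(H2) = 4.5349 mol.
Reaction (2): H2→NH3 ratio 3:2 ⇒ n(NH3) = 3.0232 mol.
Reaction (3): NH3→(NH4)2SO4 ratio 2:1 ⇒ n((NH4)2SO4) = 1.5116 mol.
Mass of (NH4)2SO4 = 1.5116 × 132.144 = 199.75 g.

199.8 g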